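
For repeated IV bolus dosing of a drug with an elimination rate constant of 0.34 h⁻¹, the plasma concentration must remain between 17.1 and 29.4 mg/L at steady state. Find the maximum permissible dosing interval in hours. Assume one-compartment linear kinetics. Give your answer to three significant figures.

Between IV bolus doses, concentration decays as C = C₀·e^(−kτ), so C_peak/C_trough = e^(kτ).
τ_max = ln(C_peak/C_trough) / k = ln(29.4/17.1) / 0.3400 = 0.5419 / 0.3400 = 1.594 h

1.59 h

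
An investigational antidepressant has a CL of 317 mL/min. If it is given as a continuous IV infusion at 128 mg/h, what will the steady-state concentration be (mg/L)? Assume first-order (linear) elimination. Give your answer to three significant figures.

6.73 mg/L

Convert clearance: 317 mL/min × 60 min/h ÷ 1000 mL/L = 19.02 L/h
Css = rate / CL = 128 / 19.02 = 6.730 mg/L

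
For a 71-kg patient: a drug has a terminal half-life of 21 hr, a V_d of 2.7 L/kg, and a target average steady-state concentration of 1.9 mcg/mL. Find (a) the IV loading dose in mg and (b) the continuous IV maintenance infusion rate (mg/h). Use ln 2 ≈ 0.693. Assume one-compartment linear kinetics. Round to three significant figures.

(a) 364 mg; (b) 12.0 mg/h

Vd = 2.7 L/kg × 71 kg = 191.7 L
LD = Vd × C = 191.7 × 1.9 = 364.2 mg
CL = 0.693 × Vd / t½ = 0.693 × 191.7 / 21 = 6.326 L/h
Infusion rate = CL × Css = 6.326 × 1.9 = 12.02 mg/h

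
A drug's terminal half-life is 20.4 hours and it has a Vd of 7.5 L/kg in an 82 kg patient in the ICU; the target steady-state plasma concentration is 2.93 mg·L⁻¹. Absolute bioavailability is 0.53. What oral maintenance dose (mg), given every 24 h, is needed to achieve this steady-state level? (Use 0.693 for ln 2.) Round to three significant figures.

2770 mg

Vd(total) = 82 kg × 7.5 L/kg = 615.0 L
CL = 0.693 × Vd / t½ = 0.693 × 615.0 / 20.4 = 20.89 L/h
D = CL × Css × τ / F = 20.89 × 2.93 × 24 / 0.53 = 2772 mg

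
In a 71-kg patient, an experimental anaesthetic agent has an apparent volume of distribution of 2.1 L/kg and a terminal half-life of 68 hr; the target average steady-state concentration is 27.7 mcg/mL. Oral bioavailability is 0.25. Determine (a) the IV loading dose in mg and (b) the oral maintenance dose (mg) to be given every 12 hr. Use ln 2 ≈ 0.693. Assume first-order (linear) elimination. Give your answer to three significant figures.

Vd(total) = 71 kg × 2.1 L/kg = 149.1 L
LD = Vd × C = 149.1 × 27.7 = 4130 mg
CL = 0.693 × Vd / t½ = 0.693 × 149.1 / 68 = 1.520 L/h
D = CL × Css × τ / F = 1.520 × 27.7 × 12 / 0.25 = 2021 mg

(a) 4130 mg; (b) 2020 mg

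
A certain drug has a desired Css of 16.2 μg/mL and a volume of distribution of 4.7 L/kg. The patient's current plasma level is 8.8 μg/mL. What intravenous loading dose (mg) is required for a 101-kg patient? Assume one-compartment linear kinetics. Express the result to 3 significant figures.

3510 mg

Vd(total) = 101 kg × 4.7 L/kg = 474.7 L
The loading dose fills Vd to the target concentration.
Concentration deficit ΔC = 16.2 − 8.8 = 7.400 mg/L
LD = Vd × ΔC = 474.7 × 7.400 = 3513 mg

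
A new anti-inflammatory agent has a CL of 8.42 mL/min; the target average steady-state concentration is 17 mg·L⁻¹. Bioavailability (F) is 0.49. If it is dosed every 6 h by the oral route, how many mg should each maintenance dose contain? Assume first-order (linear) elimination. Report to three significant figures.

Convert clearance: 8.42 mL/min × 60 min/h ÷ 1000 mL/L = 0.5052 L/h
D = CL × Css × τ / F = 0.5052 × 17 × 6 / 0.49 = 105.2 mg

105 mg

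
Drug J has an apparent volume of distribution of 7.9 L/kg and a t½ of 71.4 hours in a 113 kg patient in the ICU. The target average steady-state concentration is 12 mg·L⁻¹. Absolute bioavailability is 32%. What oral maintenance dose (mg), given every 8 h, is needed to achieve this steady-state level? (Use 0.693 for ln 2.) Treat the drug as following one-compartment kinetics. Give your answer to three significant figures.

2600 mg

Vd(total) = 113 kg × 7.9 L/kg = 892.7 L
k = 0.693/71.4 = 0.009706 h⁻¹, so CL = k·Vd = 0.009706 × 892.7 = 8.665 L/h
D = CL × Css × τ / F = 8.665 × 12 × 8 / 0.32 = 2600 mg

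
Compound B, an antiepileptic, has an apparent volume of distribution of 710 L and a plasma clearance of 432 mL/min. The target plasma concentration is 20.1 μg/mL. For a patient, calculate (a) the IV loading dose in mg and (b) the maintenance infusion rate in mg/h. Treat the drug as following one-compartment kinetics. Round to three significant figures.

Loading: fill Vd to C_target → 710.0 L × 20.1 mg/L = 14270 mg
Convert clearance: 432 mL/min × 60 min/h ÷ 1000 mL/L = 25.92 L/h
Infusion rate = 25.92 L/h × 20.1 mg/L = 521.0 mg/h

(a) 14300 mg; (b) 521 mg/h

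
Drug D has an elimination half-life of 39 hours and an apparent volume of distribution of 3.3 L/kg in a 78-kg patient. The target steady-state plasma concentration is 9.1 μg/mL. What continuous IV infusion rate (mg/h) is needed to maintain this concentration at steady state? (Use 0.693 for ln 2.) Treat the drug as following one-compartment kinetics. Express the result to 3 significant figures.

Total Vd = 3.3 × 78 = 257.4 L
CL = 0.693 × Vd / t½ = 0.693 × 257.4 / 39 = 4.574 L/h
Infusion rate = CL × Css = 4.574 × 9.1 = 41.62 mg/h

41.6 mg/h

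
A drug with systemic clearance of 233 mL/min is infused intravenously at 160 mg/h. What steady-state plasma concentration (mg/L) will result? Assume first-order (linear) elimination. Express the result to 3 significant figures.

CL = 233 mL/min = 233 × 0.06 = 13.98 L/h
Css = rate / CL = 160 / 13.98 = 11.44 mg/L

11.4 mg/L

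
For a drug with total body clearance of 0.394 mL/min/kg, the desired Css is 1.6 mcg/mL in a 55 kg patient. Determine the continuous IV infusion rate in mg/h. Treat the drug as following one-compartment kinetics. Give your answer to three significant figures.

CL = 0.394 mL/min/kg × 55 kg = 21.67 mL/min = 21.67 × 60/1000 = 1.300 L/h
R₀ = 1.300 × 1.6 = 2.080 mg/h

2.08 mg/h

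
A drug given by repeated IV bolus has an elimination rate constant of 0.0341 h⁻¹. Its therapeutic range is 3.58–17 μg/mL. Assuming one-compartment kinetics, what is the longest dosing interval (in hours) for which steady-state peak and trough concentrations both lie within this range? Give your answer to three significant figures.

45.7 h

Between IV bolus doses, concentration decays as C = C₀·e^(−kτ), so C_peak/C_trough = e^(kτ).
τ_max = ln(C_peak/C_trough) / k = ln(17/3.58) / 0.03410 = 1.558 / 0.03410 = 45.69 h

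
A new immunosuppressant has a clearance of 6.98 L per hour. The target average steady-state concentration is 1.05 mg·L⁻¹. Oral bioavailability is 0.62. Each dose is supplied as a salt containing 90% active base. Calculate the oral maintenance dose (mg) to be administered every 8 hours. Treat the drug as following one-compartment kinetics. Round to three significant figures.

D = CL × Css × τ / F / S = 6.980 × 1.05 × 8 / 0.62 / 0.9 = 105.1 mg

105 mg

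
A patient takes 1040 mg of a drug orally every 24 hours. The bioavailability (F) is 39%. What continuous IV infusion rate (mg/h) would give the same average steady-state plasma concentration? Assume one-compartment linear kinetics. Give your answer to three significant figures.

Equivalent systemic input: infusion rate = F·D/τ.
Rate = 0.39 × 1040 / 24 = 16.90 mg/h

16.9 mg/h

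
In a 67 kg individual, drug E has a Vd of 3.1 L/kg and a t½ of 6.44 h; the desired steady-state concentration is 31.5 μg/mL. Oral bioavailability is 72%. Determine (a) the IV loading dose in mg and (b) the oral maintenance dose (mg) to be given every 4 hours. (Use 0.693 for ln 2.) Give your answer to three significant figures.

Vd(total) = 67 kg × 3.1 L/kg = 207.7 L
LD = Vd × C = 207.7 × 31.5 = 6543 mg
CL = 0.693 × Vd / t½ = 0.693 × 207.7 / 6.44 = 22.35 L/h
D = CL × Css × τ / F = 22.35 × 31.5 × 4 / 0.72 = 3911 mg

(a) 6540 mg; (b) 3910 mg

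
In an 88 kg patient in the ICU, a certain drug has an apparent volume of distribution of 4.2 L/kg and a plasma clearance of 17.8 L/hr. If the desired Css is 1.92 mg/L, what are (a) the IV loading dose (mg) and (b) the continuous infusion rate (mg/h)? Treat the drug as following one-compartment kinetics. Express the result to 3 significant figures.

Vd = 4.2 L/kg × 88 kg = 369.6 L
Loading: fill Vd to C_target → 369.6 L × 1.92 mg/L = 709.6 mg
Maintenance: replace elimination → rate = CL × Css = 17.80 × 1.92 = 34.18 mg/h

(a) 710 mg; (b) 34.2 mg/h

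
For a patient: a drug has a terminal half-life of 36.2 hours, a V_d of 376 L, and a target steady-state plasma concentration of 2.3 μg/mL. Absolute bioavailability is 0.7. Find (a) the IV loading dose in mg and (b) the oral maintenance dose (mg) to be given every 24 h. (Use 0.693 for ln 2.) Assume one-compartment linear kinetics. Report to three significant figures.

(a) 865 mg; (b) 568 mg

LD = Vd × C = 376.0 × 2.3 = 864.8 mg
CL = 0.693 × Vd / t½ = 0.693 × 376.0 / 36.2 = 7.198 L/h
D = CL × Css × τ / F = 7.198 × 2.3 × 24 / 0.7 = 567.6 mg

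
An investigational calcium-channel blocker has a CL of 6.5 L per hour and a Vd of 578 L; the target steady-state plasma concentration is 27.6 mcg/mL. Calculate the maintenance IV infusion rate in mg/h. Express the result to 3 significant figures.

179 mg/h

Rate = CL × Css = 6.500 × 27.6 = 179.4 mg/h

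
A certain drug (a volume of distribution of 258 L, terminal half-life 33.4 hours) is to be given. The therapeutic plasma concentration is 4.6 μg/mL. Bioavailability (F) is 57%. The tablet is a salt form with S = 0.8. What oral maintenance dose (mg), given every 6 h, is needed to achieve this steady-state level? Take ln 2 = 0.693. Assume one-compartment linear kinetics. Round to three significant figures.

324 mg

CL = 0.693 × Vd / t½ = 0.693 × 258.0 / 33.4 = 5.353 L/h
D = CL × Css × τ / F / S = 5.353 × 4.6 × 6 / 0.57 / 0.8 = 324.0 mg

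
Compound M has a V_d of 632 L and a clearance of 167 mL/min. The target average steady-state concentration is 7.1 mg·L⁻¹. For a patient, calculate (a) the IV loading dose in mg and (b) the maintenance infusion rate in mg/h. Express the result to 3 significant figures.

(a) 4490 mg; (b) 71.1 mg/h

Loading: fill Vd to C_target → 632.0 L × 7.1 mg/L = 4487 mg
CL = 167 mL/min = 167 × 0.06 = 10.02 L/h
Infusion rate = 10.02 L/h × 7.1 mg/L = 71.14 mg/h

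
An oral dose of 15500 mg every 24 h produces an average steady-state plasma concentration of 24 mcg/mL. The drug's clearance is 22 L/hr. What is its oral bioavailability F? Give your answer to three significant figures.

0.818

F·D/τ = CL·Css at steady state → F = CL·Css·τ / D.
F = 22 × 24 × 24 / 15500 = 0.818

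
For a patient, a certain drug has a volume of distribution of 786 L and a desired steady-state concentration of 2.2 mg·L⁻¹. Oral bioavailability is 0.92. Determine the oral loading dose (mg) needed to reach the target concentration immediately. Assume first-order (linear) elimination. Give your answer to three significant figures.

1880 mg

The loading dose fills Vd to the target concentration.
LD = Vd × C / F = 786.0 × 2.200 / 0.92 = 1880 mg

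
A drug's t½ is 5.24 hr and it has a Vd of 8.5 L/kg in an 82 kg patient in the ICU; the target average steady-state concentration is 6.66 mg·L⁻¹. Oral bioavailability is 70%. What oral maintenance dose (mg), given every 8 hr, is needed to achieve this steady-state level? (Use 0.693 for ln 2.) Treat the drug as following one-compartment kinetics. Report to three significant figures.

7020 mg

Vd = 8.5 L/kg × 82 kg = 697.0 L
CL = ln 2 · Vd / t½ = 0.693 × 697.0 / 5.24 = 92.18 L/h
D = CL × Css × τ / F = 92.18 × 6.66 × 8 / 0.7 = 7016 mg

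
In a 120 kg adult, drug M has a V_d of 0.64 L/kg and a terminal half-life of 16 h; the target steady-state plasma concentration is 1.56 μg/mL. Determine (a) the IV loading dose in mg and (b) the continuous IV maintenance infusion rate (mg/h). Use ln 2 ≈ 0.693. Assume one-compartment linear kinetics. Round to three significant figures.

(a) 120 mg; (b) 5.19 mg/h

Total Vd = 0.64 × 120 = 76.80 L
LD = Vd × C = 76.80 × 1.56 = 119.8 mg
CL = 0.693 × Vd / t½ = 0.693 × 76.80 / 16 = 3.326 L/h
Infusion rate = CL × Css = 3.326 × 1.56 = 5.189 mg/h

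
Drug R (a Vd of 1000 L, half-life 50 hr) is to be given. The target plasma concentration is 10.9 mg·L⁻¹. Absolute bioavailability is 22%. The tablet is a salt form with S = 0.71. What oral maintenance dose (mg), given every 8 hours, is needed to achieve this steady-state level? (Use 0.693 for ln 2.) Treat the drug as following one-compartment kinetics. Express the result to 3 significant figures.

k = 0.693/50 = 0.01386 h⁻¹, so CL = k·Vd = 0.01386 × 1000 = 13.86 L/h
D = CL × Css × τ / F / S = 13.86 × 10.9 × 8 / 0.22 / 0.71 = 7737 mg

7740 mg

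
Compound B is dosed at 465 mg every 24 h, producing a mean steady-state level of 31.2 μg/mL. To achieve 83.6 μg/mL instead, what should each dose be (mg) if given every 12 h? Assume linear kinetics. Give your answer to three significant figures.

For first-order elimination, Css ∝ F·D/(CL·τ); F and CL are unchanged, so Css ∝ D/τ.
D₂ = D₁ × (Css,target / Css,current) × (τ₂/τ₁) = 465 × (83.6/31.2) × (12/24) = 623.0 mg

623 mg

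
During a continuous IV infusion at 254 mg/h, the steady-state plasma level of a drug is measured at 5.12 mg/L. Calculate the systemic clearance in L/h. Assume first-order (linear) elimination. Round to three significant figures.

49.6 L/h

At steady state, infusion rate = CL × Css, so CL = rate / Css.
CL = 254 / 5.12 = 49.61 L/h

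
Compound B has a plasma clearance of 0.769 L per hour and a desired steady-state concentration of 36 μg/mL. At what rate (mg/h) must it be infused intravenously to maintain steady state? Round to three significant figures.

27.7 mg/h

Rate = CL × Css = 0.7690 × 36 = 27.68 mg/h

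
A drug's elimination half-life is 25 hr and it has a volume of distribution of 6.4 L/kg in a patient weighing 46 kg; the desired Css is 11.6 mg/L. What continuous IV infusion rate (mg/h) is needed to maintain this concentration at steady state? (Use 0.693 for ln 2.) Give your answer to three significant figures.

94.7 mg/h

Vd = 6.4 L/kg × 46 kg = 294.4 L
k = 0.693/25 = 0.02772 h⁻¹, so CL = k·Vd = 0.02772 × 294.4 = 8.161 L/h
Infusion rate = CL × Css = 8.161 × 11.6 = 94.67 mg/h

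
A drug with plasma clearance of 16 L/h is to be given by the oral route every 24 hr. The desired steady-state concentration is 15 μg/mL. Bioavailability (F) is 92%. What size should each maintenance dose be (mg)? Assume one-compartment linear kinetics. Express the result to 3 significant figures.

D = CL × Css × τ / F = 16.00 × 15 × 24 / 0.92 = 6261 mg

6260 mg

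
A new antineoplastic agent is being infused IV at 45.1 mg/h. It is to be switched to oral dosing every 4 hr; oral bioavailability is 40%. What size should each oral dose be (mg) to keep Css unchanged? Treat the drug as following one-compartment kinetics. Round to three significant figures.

To maintain the same Css, the systemic dosing rate must be unchanged: F·D/τ = infusion rate.
D = rate × τ / F = 45.1 × 4 / 0.4 = 451.0 mg

451 mg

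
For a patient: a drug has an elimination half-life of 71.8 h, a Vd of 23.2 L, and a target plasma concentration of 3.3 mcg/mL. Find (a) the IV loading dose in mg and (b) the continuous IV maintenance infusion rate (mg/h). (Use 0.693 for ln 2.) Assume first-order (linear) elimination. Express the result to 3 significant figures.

LD = Vd × C = 23.20 × 3.3 = 76.56 mg
CL = 0.693 × Vd / t½ = 0.693 × 23.20 / 71.8 = 0.2239 L/h
Infusion rate = CL × Css = 0.2239 × 3.3 = 0.7389 mg/h

(a) 76.6 mg; (b) 0.739 mg/h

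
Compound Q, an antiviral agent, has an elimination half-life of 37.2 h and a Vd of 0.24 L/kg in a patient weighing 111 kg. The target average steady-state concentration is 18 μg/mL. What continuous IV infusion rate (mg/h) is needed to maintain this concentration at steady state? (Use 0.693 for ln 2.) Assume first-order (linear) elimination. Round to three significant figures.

8.93 mg/h

Total Vd = 0.24 × 111 = 26.64 L
k = 0.693/37.2 = 0.01863 h⁻¹, so CL = k·Vd = 0.01863 × 26.64 = 0.4963 L/h
Infusion rate = CL × Css = 0.4963 × 18 = 8.933 mg/h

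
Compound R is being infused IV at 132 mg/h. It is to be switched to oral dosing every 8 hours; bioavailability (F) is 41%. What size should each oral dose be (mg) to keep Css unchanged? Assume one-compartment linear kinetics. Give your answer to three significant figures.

2580 mg

To maintain the same Css, the systemic dosing rate must be unchanged: F·D/τ = infusion rate.
D = rate × τ / F = 132 × 8 / 0.41 = 2576 mg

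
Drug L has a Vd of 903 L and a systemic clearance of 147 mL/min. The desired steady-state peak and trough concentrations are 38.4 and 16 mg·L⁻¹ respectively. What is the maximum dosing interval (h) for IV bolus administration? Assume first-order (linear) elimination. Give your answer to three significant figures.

CL = 147 mL/min = 147 × 0.06 = 8.820 L/h
k = CL / Vd = 8.820 / 903.0 = 0.009767 h⁻¹
Between IV bolus doses, concentration decays as C = C₀·e^(−kτ), so C_peak/C_trough = e^(kτ).
τ_max = ln(C_peak/C_trough) / k = ln(38.4/16) / 0.009767 = 0.8755 / 0.009767 = 89.64 h

89.6 h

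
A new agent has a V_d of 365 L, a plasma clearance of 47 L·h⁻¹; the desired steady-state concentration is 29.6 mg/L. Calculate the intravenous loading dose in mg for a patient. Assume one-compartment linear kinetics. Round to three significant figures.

10800 mg

LD = Vd × C = 365.0 × 29.60 = 10800 mg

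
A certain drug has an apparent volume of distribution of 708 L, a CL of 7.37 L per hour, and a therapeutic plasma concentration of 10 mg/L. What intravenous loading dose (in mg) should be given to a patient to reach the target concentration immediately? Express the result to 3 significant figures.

LD = Vd × C = 708.0 × 10.00 = 7080 mg

7080 mg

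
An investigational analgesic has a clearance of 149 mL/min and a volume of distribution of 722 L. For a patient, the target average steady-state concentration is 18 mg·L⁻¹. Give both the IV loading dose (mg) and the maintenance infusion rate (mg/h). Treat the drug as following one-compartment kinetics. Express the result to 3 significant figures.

Loading: fill Vd to C_target → 722.0 L × 18 mg/L = 13000 mg
CL = 149 mL/min = 149 × 0.06 = 8.940 L/h
Infusion rate = 8.940 L/h × 18 mg/L = 160.9 mg/h

(a) 13000 mg; (b) 161 mg/h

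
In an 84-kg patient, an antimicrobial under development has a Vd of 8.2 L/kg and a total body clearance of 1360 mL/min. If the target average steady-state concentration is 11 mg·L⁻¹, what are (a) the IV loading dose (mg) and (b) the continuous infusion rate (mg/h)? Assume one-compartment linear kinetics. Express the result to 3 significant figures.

Total Vd = 8.2 × 84 = 688.8 L
Loading dose = Vd × C = 688.8 × 11 = 7577 mg
CL = 1360 mL/min × 60/1000 = 81.60 L/h
Maintenance: replace elimination → rate = CL × Css = 81.60 × 11 = 897.6 mg/h

(a) 7580 mg; (b) 898 mg/h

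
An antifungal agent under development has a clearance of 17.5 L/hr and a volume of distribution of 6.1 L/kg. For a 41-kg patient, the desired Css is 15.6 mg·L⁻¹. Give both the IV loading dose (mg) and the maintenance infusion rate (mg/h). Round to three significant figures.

(a) 3900 mg; (b) 273 mg/h

Total Vd = 6.1 × 41 = 250.1 L
Loading: fill Vd to C_target → 250.1 L × 15.6 mg/L = 3902 mg
Infusion rate = 17.50 L/h × 15.6 mg/L = 273.0 mg/h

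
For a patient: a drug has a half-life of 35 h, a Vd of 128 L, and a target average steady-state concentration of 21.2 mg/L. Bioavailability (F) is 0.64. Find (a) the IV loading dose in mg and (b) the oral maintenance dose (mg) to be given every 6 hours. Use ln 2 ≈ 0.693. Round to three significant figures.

(a) 2710 mg; (b) 504 mg

LD = Vd × C = 128.0 × 21.2 = 2714 mg
CL = 0.693 × Vd / t½ = 0.693 × 128.0 / 35 = 2.534 L/h
D = CL × Css × τ / F = 2.534 × 21.2 × 6 / 0.64 = 503.6 mg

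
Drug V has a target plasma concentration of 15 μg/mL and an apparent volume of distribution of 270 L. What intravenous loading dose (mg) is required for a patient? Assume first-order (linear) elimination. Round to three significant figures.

LD = Vd × C = 270.0 × 15.00 = 4050 mg

4050 mg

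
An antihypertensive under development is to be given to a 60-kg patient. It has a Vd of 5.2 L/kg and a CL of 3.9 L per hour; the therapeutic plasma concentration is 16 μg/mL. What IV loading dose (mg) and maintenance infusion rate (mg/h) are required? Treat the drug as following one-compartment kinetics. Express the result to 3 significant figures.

Vd(total) = 60 kg × 5.2 L/kg = 312.0 L
LD = Vd · C_target = 312.0 × 16 = 4992 mg
Maintenance: replace elimination → rate = CL × Css = 3.900 × 16 = 62.40 mg/h

(a) 4990 mg; (b) 62.4 mg/h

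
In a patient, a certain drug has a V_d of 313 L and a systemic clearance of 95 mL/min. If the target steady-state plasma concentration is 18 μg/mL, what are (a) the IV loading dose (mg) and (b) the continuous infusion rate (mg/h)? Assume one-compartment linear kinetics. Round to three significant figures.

(a) 5630 mg; (b) 103 mg/h

Loading dose = Vd × C = 313.0 × 18 = 5634 mg
CL = 95 mL/min × 60/1000 = 5.700 L/h
Maintenance: replace elimination → rate = CL × Css = 5.700 × 18 = 102.6 mg/h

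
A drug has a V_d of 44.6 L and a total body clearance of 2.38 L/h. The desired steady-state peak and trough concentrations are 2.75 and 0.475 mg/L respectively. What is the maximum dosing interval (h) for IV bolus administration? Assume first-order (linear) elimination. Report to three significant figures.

k = CL / Vd = 2.380 / 44.60 = 0.05336 h⁻¹
Between IV bolus doses, concentration decays as C = C₀·e^(−kτ), so C_peak/C_trough = e^(kτ).
τ_max = ln(C_peak/C_trough) / k = ln(2.75/0.475) / 0.05336 = 1.756 / 0.05336 = 32.91 h

32.9 h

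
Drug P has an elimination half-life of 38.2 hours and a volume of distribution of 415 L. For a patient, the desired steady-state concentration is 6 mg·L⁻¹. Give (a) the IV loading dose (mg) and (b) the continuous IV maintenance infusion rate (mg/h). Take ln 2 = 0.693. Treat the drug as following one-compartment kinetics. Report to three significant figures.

LD = Vd × C = 415.0 × 6 = 2490 mg
CL = 0.693 × Vd / t½ = 0.693 × 415.0 / 38.2 = 7.529 L/h
Infusion rate = CL × Css = 7.529 × 6 = 45.17 mg/h

(a) 2490 mg; (b) 45.2 mg/h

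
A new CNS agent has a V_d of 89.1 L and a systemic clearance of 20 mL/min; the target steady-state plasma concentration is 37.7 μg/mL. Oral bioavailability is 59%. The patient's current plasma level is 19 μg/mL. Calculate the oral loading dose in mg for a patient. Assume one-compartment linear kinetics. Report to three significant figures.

2820 mg

Concentration deficit ΔC = 37.7 − 19 = 18.70 mg/L
LD = Vd × ΔC / F = 89.10 × 18.70 / 0.59 = 2824 mg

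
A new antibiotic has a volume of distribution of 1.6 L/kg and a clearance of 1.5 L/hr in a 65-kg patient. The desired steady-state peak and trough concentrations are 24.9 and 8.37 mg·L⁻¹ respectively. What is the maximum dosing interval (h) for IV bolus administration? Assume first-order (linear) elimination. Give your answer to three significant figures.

75.6 h

Vd = 1.6 L/kg × 65 kg = 104.0 L
k = CL / Vd = 1.500 / 104.0 = 0.01442 h⁻¹
Between IV bolus doses, concentration decays as C = C₀·e^(−kτ), so C_peak/C_trough = e^(kτ).
τ_max = ln(C_peak/C_trough) / k = ln(24.9/8.37) / 0.01442 = 1.090 / 0.01442 = 75.59 h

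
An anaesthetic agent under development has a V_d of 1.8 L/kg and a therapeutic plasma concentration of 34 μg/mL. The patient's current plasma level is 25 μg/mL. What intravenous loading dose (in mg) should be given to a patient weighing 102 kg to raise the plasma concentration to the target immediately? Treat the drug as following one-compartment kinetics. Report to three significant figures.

1650 mg

Vd(total) = 102 kg × 1.8 L/kg = 183.6 L
Concentration deficit ΔC = 34 − 25 = 9.000 mg/L
LD = Vd × ΔC = 183.6 × 9.000 = 1652 mg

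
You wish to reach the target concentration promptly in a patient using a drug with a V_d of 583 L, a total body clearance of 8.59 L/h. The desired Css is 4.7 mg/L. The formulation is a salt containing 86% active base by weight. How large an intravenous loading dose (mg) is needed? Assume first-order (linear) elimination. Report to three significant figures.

LD is governed by Vd — clearance does not enter the loading-dose calculation.
LD = Vd × C / S = 583.0 × 4.700 / 0.86 = 3186 mg

3190 mg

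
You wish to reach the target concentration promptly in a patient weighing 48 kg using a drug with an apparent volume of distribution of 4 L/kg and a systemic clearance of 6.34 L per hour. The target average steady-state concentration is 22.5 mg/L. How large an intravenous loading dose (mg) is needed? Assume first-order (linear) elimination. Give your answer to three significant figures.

Vd = 4 L/kg × 48 kg = 192.0 L
LD = Vd × C = 192.0 × 22.50 = 4320 mg

4320 mg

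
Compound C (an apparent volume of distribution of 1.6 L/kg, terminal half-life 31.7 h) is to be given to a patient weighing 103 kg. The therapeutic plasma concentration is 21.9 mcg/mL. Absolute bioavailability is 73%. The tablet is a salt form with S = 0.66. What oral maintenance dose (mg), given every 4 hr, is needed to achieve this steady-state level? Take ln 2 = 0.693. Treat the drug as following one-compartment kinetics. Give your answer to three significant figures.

Total Vd = 1.6 × 103 = 164.8 L
CL = 0.693 × Vd / t½ = 0.693 × 164.8 / 31.7 = 3.603 L/h
D = CL × Css × τ / F / S = 3.603 × 21.9 × 4 / 0.73 / 0.66 = 655.1 mg

655 mg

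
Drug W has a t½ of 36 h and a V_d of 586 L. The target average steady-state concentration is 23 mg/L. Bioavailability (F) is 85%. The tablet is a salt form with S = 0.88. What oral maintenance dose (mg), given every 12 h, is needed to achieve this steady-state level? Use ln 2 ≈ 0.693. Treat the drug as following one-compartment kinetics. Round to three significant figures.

k = 0.693/36 = 0.01925 h⁻¹, so CL = k·Vd = 0.01925 × 586.0 = 11.28 L/h
D = CL × Css × τ / F / S = 11.28 × 23 × 12 / 0.85 / 0.88 = 4162 mg

4160 mg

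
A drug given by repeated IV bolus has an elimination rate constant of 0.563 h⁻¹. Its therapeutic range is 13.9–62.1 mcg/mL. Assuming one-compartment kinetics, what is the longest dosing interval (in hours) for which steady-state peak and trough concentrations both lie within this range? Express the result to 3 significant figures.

2.66 h

Between IV bolus doses, concentration decays as C = C₀·e^(−kτ), so C_peak/C_trough = e^(kτ).
τ_max = ln(C_peak/C_trough) / k = ln(62.1/13.9) / 0.5630 = 1.497 / 0.5630 = 2.659 h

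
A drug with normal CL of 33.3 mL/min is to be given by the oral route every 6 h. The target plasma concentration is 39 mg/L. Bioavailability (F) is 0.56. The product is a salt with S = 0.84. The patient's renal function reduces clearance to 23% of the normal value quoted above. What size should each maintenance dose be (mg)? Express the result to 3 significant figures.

CL = 33.3 mL/min × 60/1000 = 1.998 L/h
Patient clearance = 0.23 × 1.998 = 0.4595 L/h
D = CL × Css × τ / F / S = 0.4595 × 39 × 6 / 0.56 / 0.84 = 228.6 mg

229 mg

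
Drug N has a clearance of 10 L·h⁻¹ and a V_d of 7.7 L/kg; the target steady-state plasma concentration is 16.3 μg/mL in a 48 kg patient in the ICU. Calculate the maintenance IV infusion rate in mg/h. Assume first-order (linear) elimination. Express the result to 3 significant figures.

163 mg/h

Rate = CL × Css = 10.00 × 16.3 = 163.0 mg/h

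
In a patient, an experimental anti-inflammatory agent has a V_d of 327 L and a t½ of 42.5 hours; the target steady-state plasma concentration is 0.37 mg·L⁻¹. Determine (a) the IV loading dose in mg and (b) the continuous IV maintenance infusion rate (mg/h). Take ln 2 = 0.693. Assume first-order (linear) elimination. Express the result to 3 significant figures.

(a) 121 mg; (b) 1.97 mg/h

LD = Vd × C = 327.0 × 0.37 = 121.0 mg
CL = 0.693 × Vd / t½ = 0.693 × 327.0 / 42.5 = 5.332 L/h
Infusion rate = CL × Css = 5.332 × 0.37 = 1.973 mg/h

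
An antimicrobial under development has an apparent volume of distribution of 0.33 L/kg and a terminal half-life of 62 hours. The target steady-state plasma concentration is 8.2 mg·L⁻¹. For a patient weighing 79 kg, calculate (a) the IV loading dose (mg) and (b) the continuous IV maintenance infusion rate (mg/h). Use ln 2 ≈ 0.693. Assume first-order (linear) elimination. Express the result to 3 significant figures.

Vd(total) = 79 kg × 0.33 L/kg = 26.07 L
LD = Vd × C = 26.07 × 8.2 = 213.8 mg
CL = 0.693 × Vd / t½ = 0.693 × 26.07 / 62 = 0.2914 L/h
Infusion rate = CL × Css = 0.2914 × 8.2 = 2.389 mg/h

(a) 214 mg; (b) 2.39 mg/h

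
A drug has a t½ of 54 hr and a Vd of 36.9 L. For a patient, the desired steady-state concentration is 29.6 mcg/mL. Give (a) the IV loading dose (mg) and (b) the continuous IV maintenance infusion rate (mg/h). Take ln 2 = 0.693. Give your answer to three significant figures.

LD = Vd × C = 36.90 × 29.6 = 1092 mg
CL = 0.693 × Vd / t½ = 0.693 × 36.90 / 54 = 0.4736 L/h
Infusion rate = CL × Css = 0.4736 × 29.6 = 14.02 mg/h

(a) 1090 mg; (b) 14.0 mg/h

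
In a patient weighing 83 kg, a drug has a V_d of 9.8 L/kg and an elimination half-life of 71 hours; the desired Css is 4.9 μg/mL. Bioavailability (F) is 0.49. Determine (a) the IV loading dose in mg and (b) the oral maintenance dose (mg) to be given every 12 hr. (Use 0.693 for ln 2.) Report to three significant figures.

Vd = 9.8 L/kg × 83 kg = 813.4 L
LD = Vd × C = 813.4 × 4.9 = 3986 mg
CL = 0.693 × Vd / t½ = 0.693 × 813.4 / 71 = 7.939 L/h
D = CL × Css × τ / F = 7.939 × 4.9 × 12 / 0.49 = 952.7 mg

(a) 3990 mg; (b) 953 mg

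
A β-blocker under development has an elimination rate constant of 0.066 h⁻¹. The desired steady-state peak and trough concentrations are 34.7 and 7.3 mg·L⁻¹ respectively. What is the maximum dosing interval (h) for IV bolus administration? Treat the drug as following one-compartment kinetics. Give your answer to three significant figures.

23.6 h

Between IV bolus doses, concentration decays as C = C₀·e^(−kτ), so C_peak/C_trough = e^(kτ).
τ_max = ln(C_peak/C_trough) / k = ln(34.7/7.3) / 0.06600 = 1.559 / 0.06600 = 23.62 h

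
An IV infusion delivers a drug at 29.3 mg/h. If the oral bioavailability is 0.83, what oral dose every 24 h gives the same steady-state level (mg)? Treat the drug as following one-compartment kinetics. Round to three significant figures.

847 mg

To maintain the same Css, the systemic dosing rate must be unchanged: F·D/τ = infusion rate.
D = rate × τ / F = 29.3 × 24 / 0.83 = 847.2 mg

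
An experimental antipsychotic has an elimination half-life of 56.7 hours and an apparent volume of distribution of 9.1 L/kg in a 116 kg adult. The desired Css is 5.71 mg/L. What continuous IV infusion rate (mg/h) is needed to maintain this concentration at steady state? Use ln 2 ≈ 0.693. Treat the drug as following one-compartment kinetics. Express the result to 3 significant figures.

73.7 mg/h

Vd = 9.1 L/kg × 116 kg = 1056 L
CL = ln 2 · Vd / t½ = 0.693 × 1056 / 56.7 = 12.91 L/h
Infusion rate = CL × Css = 12.91 × 5.71 = 73.72 mg/h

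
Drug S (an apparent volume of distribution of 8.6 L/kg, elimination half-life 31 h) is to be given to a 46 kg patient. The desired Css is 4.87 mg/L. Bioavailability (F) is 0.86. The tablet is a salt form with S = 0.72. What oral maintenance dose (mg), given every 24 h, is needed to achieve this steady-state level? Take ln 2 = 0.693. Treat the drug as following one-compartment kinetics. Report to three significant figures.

1670 mg

Vd = 8.6 L/kg × 46 kg = 395.6 L
k = 0.693/31 = 0.02235 h⁻¹, so CL = k·Vd = 0.02235 × 395.6 = 8.842 L/h
D = CL × Css × τ / F / S = 8.842 × 4.87 × 24 / 0.86 / 0.72 = 1669 mg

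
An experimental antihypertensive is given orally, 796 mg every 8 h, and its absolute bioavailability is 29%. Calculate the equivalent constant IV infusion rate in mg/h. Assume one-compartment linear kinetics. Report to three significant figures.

Equivalent systemic input: infusion rate = F·D/τ.
Rate = 0.29 × 796 / 8 = 28.86 mg/h

28.9 mg/h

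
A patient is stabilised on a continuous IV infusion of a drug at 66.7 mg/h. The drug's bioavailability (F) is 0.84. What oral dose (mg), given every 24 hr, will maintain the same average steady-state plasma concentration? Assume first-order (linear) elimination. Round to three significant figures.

1910 mg

To maintain the same Css, the systemic dosing rate must be unchanged: F·D/τ = infusion rate.
D = rate × τ / F = 66.7 × 24 / 0.84 = 1906 mg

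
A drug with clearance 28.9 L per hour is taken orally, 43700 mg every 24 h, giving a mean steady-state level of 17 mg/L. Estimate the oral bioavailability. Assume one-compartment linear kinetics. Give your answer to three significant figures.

0.270

F·D/τ = CL·Css at steady state → F = CL·Css·τ / D.
F = 28.9 × 17 × 24 / 43700 = 0.270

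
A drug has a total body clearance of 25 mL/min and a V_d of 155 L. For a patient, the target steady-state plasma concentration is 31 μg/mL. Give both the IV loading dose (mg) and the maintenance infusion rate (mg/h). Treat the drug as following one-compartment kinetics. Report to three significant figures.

(a) 4810 mg; (b) 46.5 mg/h

Loading: fill Vd to C_target → 155.0 L × 31 mg/L = 4805 mg
CL = 25 mL/min = 25 × 0.06 = 1.500 L/h
Maintenance: replace elimination → rate = CL × Css = 1.500 × 31 = 46.50 mg/h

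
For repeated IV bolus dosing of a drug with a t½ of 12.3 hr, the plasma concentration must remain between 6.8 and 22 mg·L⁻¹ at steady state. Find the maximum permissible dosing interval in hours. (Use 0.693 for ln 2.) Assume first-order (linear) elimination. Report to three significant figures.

k = 0.693 / t½ = 0.693 / 12.3 = 0.05634 h⁻¹
Between IV bolus doses, concentration decays as C = C₀·e^(−kτ), so C_peak/C_trough = e^(kτ).
τ_max = ln(C_peak/C_trough) / k = ln(22/6.8) / 0.05634 = 1.174 / 0.05634 = 20.84 h

20.8 h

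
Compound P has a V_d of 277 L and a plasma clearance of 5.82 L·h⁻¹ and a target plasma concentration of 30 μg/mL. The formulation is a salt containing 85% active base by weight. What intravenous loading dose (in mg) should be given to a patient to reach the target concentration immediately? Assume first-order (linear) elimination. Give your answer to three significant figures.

9780 mg

LD is governed by Vd — clearance does not enter the loading-dose calculation.
LD = Vd × C / S = 277.0 × 30.00 / 0.85 = 9776 mg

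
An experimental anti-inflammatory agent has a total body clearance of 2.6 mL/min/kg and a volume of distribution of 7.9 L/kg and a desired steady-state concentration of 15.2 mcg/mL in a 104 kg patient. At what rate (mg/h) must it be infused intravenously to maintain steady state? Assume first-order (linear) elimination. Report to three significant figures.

247 mg/h

CL = 2.6 mL/min/kg × 104 kg = 270.4 mL/min = 270.4 × 60/1000 = 16.22 L/h
R₀ = 16.22 × 15.2 = 246.5 mg/h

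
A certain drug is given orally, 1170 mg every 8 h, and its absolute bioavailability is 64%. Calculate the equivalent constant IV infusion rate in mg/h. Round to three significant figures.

Equivalent systemic input: infusion rate = F·D/τ.
Rate = 0.64 × 1170 / 8 = 93.60 mg/h

93.6 mg/h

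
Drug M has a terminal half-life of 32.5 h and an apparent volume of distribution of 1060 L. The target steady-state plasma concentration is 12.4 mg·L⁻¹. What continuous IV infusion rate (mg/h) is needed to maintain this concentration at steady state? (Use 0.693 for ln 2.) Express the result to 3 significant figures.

280 mg/h

CL = ln 2 · Vd / t½ = 0.693 × 1060 / 32.5 = 22.60 L/h
Infusion rate = CL × Css = 22.60 × 12.4 = 280.2 mg/h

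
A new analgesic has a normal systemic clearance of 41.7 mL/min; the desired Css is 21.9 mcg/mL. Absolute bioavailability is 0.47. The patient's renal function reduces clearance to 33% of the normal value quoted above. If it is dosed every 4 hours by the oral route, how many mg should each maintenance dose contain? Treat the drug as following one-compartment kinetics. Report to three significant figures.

Convert clearance: 41.7 mL/min × 60 min/h ÷ 1000 mL/L = 2.502 L/h
Patient clearance = 0.33 × 2.502 = 0.8257 L/h
At steady state, dose per interval replaces the amount cleared in that interval: F·D/τ = CL·Css.
D = CL × Css × τ / F = 0.8257 × 21.9 × 4 / 0.47 = 153.9 mg

154 mg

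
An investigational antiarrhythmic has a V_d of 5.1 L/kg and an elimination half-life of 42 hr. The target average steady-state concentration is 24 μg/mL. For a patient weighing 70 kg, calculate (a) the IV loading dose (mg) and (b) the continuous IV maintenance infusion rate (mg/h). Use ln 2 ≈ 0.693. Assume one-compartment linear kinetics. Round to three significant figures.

(a) 8570 mg; (b) 141 mg/h

Vd(total) = 70 kg × 5.1 L/kg = 357.0 L
LD = Vd × C = 357.0 × 24 = 8568 mg
CL = 0.693 × Vd / t½ = 0.693 × 357.0 / 42 = 5.891 L/h
Infusion rate = CL × Css = 5.891 × 24 = 141.4 mg/h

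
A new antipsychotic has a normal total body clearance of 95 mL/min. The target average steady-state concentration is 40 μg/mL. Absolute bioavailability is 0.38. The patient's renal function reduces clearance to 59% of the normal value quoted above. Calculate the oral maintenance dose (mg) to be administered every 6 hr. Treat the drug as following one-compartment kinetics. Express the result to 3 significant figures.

2120 mg

Convert clearance: 95 mL/min × 60 min/h ÷ 1000 mL/L = 5.700 L/h
Patient clearance = 0.59 × 5.700 = 3.363 L/h
D = CL × Css × τ / F = 3.363 × 40 × 6 / 0.38 = 2124 mg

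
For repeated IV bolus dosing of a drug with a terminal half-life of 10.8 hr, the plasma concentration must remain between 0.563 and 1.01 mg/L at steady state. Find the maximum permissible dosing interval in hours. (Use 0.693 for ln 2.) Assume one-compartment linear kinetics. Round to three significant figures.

k = 0.693 / t½ = 0.693 / 10.8 = 0.06417 h⁻¹
Between IV bolus doses, concentration decays as C = C₀·e^(−kτ), so C_peak/C_trough = e^(kτ).
τ_max = ln(C_peak/C_trough) / k = ln(1.01/0.563) / 0.06417 = 0.5844 / 0.06417 = 9.107 h

9.11 h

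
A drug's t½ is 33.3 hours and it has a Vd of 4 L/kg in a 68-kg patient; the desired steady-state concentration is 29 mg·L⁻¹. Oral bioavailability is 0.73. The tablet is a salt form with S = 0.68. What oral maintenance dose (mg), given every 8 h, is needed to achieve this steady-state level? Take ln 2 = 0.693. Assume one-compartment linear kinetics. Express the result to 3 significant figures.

2650 mg

Vd(total) = 68 kg × 4 L/kg = 272.0 L
CL = 0.693 × Vd / t½ = 0.693 × 272.0 / 33.3 = 5.661 L/h
D = CL × Css × τ / F / S = 5.661 × 29 × 8 / 0.73 / 0.68 = 2646 mg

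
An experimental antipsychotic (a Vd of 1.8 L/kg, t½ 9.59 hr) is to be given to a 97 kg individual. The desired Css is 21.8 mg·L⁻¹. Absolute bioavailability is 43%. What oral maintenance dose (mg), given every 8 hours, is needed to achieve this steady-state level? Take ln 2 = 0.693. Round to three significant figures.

Total Vd = 1.8 × 97 = 174.6 L
CL = ln 2 · Vd / t½ = 0.693 × 174.6 / 9.59 = 12.62 L/h
D = CL × Css × τ / F = 12.62 × 21.8 × 8 / 0.43 = 5118 mg

5120 mg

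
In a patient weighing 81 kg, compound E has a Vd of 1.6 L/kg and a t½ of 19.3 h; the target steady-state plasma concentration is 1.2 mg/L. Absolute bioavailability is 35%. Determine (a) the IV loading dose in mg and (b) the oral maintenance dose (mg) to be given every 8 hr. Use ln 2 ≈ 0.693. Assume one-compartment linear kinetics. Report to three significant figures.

Vd = 1.6 L/kg × 81 kg = 129.6 L
LD = Vd × C = 129.6 × 1.2 = 155.5 mg
CL = 0.693 × Vd / t½ = 0.693 × 129.6 / 19.3 = 4.654 L/h
D = CL × Css × τ / F = 4.654 × 1.2 × 8 / 0.35 = 127.7 mg

(a) 156 mg; (b) 128 mg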